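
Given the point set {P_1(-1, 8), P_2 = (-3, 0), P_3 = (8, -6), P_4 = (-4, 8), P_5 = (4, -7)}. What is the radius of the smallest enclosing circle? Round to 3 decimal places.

9.220

A smallest enclosing disk is always determined by at most three of the input points on its boundary.
The farthest pair is P_3–P_4 with squared distance 340. The circle on this segment as diameter has centre (2, 1) and r² = 340/4 = 85.
Check P_1: distance² to centre = 58 ≤ 85, so it lies inside.
All remaining points lie in this disk, and no smaller disk contains both endpoints, so this is the minimum enclosing circle.
r = √85 ≈ 9.220.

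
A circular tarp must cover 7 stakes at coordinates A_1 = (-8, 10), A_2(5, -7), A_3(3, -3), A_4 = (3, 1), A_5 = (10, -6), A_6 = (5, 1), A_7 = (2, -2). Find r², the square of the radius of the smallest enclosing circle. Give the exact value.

The minimum enclosing circle of a finite set is fixed by two of the points (as a diameter) or three (as a circumcircle).
The farthest pair is A_1–A_5 with squared distance 580. The circle on this segment as diameter has centre (1, 2) and r² = 580/4 = 145.
Check A_2: distance² to centre = 97 ≤ 145, so it lies inside.
All remaining points lie in this disk, and no smaller disk contains both endpoints, so this is the minimum enclosing circle.

145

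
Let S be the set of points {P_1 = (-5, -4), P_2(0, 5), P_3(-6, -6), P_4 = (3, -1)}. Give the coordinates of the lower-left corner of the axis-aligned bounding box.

(-6, -6)

x-range [-6, 3], y-range [-6, 5].
The lower-left corner is (-6, -6).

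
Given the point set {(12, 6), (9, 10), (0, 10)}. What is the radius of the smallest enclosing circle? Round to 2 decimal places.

Call the three points A, B, C in the order given.
Side lengths²: AB² = 25, AC² = 160, BC² = 81.
Since AC² = 160 ≥ 81 + 25 = 106, the angle opposite AC is not acute, so the smallest enclosing circle has AC as diameter.
Centre = midpoint of AC = (6, 8), r² = 160/4 = 40.
r = √40 ≈ 6.32.

6.32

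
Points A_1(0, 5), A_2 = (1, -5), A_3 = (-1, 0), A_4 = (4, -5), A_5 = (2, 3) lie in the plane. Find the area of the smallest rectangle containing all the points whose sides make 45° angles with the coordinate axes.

63

In coordinates u = x + y, v = x − y the rectangle is axis-aligned; the map (x,y)→(u,v) scales areas by 2.
u-values: 5, -4, -1, -1, 5; range = 5 − (-4) = 9.
v-values: -5, 6, -1, 9, -1; range = 9 − (-5) = 14.
Area = (9 × 14) / 2 = 63.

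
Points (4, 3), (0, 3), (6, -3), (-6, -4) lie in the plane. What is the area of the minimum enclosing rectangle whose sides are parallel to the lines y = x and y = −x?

In coordinates u = x + y, v = x − y the rectangle is axis-aligned; the map (x,y)→(u,v) scales areas by 2.
u-values: 7, 3, 3, -10; range = 7 − (-10) = 17.
v-values: 1, -3, 9, -2; range = 9 − (-3) = 12.
Area = (17 × 12) / 2 = 102.

102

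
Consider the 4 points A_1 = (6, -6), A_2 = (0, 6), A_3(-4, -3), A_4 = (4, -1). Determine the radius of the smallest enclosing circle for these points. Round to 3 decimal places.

6.762

A smallest enclosing disk is always determined by at most three of the input points on its boundary.
The minimum enclosing circle is determined by three boundary points: A_1, A_2, A_3.
Their circumcentre is (38/17, -13/34) with r² = 52865/1156.
The farthest remaining point A_4 is at distance² 4041/1156 ≤ 52865/1156.
r = √(52865/1156) ≈ 6.762.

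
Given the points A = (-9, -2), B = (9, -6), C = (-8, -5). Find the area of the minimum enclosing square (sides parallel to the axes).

The bounding box has width 18 and height 4.
An axis-aligned square enclosing the set must have side ≥ max(width, height).
So the minimum side is max(18, 4) = 18.
Area = 18² = 324.

324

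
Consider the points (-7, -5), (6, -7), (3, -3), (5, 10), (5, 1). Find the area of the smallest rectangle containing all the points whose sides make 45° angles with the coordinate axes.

In coordinates u = x + y, v = x − y the rectangle is axis-aligned; the map (x,y)→(u,v) scales areas by 2.
u-values: -12, -1, 0, 15, 6; range = 15 − (-12) = 27.
v-values: -2, 13, 6, -5, 4; range = 13 − (-5) = 18.
Area = (27 × 18) / 2 = 243.

243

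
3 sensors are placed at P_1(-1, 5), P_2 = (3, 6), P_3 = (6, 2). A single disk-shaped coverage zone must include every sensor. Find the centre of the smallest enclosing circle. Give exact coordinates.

Side lengths²: P_1P_2² = 17, P_1P_3² = 58, P_2P_3² = 25.
Since P_1P_3² = 58 ≥ 25 + 17 = 42, the angle opposite P_1P_3 is not acute, so the smallest enclosing circle has P_1P_3 as diameter.
Centre = midpoint of P_1P_3 = (2.5, 3.5), r² = 58/4 = 14.5.
Centre = (2.5, 3.5).

(2.5, 3.5)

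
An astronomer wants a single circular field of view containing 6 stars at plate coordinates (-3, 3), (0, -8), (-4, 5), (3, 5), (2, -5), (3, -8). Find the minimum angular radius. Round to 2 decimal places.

7.38

The minimum enclosing circle of a finite set is fixed by two of the points (as a diameter) or three (as a circumcircle).
The farthest pair is (-4, 5)–(3, -8) with squared distance 218. The circle on this segment as diameter has centre (-0.5, -1.5) and r² = 218/4 = 54.5.
Check (-3, 3): distance² to centre = 26.5 ≤ 54.5, so it lies inside.
All remaining points lie in this disk, and no smaller disk contains both endpoints, so this is the minimum enclosing circle.
r = √(54.5) ≈ 7.38.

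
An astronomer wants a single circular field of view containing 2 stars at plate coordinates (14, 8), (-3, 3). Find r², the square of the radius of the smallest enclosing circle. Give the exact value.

The smallest circle enclosing two points has them as diameter endpoints.
Centre = midpoint = (5.5, 5.5); r² = |(14, 8)−(-3, 3)|²/4 = 314/4 = 78.5.

78.5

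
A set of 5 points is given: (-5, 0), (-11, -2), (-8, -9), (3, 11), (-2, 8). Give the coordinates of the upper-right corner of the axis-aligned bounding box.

(3, 11)

x-range [-11, 3], y-range [-9, 11].
The upper-right corner is (3, 11).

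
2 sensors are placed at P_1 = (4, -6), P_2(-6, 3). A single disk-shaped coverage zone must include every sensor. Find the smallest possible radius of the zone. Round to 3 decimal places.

6.727

The smallest circle enclosing two points has them as diameter endpoints.
Centre = midpoint = (-1, -1.5); r² = |P_1P_2|²/4 = 181/4 = 45.25.
r = √(45.25) ≈ 6.727.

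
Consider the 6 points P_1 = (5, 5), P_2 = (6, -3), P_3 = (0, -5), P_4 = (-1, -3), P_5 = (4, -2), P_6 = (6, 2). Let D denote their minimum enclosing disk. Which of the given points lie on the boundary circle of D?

The farthest pair is P_1–P_3 with squared distance 125. The circle on this segment as diameter has centre (2.5, 0) and r² = 125/4 = 31.25.
Check P_2: distance² to centre = 21.25 ≤ 31.25, so it lies inside.
All remaining points lie in this disk, and no smaller disk contains both endpoints, so this is the minimum enclosing circle.
The points at distance exactly r from the centre are P_1, P_3 — 2 points.

P_1, P_3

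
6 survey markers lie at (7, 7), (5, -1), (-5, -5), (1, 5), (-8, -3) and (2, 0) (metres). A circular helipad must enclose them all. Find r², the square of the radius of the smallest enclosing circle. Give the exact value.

The minimum enclosing circle of a finite set is fixed by two of the points (as a diameter) or three (as a circumcircle).
The farthest pair is (7, 7)–(-8, -3) with squared distance 325. The circle on this segment as diameter has centre (-0.5, 2) and r² = 325/4 = 81.25.
Check (5, -1): distance² to centre = 39.25 ≤ 81.25, so it lies inside.
All remaining points lie in this disk, and no smaller disk contains both endpoints, so this is the minimum enclosing circle.

81.25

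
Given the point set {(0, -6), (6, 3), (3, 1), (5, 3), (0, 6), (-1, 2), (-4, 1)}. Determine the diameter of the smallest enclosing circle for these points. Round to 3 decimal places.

12.093

The minimum enclosing circle of a finite set is fixed by two of the points (as a diameter) or three (as a circumcircle).
The minimum enclosing circle is determined by three boundary points: (0, -6), (6, 3), (0, 6).
Their circumcentre is (0.75, 0) with r² = 36.5625.
The farthest remaining point (5, 3) is at distance² 27.0625 ≤ 36.5625.
Diameter = 2r = 2√(36.5625) ≈ 12.093.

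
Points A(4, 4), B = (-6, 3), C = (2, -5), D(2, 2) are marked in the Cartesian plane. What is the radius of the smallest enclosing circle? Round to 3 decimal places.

5.956

The minimum enclosing circle of a finite set is fixed by two of the points (as a diameter) or three (as a circumcircle).
The minimum enclosing circle is determined by three boundary points: A, B, C.
Their circumcentre is (-15/22, 7/22) with r² = 8585/242.
The farthest remaining point D is at distance² 2425/242 ≤ 8585/242.
r = √(8585/242) ≈ 5.956.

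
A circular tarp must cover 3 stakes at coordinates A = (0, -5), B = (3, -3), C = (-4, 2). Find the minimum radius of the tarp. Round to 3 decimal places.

Side lengths²: AB² = 13, AC² = 65, BC² = 74.
Since BC² = 74 < 65 + 13 = 78, the triangle is acute, so the smallest enclosing circle is the circumcircle.
Circumcentre = (-39/58, -43/58), r² = 31265/1682.
r = √(31265/1682) ≈ 4.311.

4.311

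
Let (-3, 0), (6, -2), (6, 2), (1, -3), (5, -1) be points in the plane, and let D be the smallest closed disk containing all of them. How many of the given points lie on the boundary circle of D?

The minimum enclosing circle is determined by three boundary points: (-3, 0), (6, -2), (6, 2).
Their circumcentre is (31/18, 0) with r² = 7225/324.
The farthest remaining point (5, -1) is at distance² 3805/324 ≤ 7225/324.
The points at distance exactly r from the centre are (-3, 0), (6, -2), (6, 2) — 3 points.

3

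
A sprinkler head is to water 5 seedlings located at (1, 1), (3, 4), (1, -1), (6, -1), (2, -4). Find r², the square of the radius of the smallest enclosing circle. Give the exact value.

16.25

The farthest pair is (3, 4)–(2, -4) with squared distance 65. The circle on this segment as diameter has centre (2.5, 0) and r² = 65/4 = 16.25.
Check (1, 1): distance² to centre = 3.25 ≤ 16.25, so it lies inside.
All remaining points lie in this disk, and no smaller disk contains both endpoints, so this is the minimum enclosing circle.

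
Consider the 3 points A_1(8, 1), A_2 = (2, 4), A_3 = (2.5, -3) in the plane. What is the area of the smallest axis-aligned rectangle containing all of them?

x ranges over [2, 8], width 6.
y ranges over [-3, 4], height 7.
Area = 6 × 7 = 42.

42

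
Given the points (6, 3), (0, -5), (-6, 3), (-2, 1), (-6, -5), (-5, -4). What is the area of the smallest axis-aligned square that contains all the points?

144

The bounding box has width 12 and height 8.
An axis-aligned square enclosing the set must have side ≥ max(width, height).
So the minimum side is max(12, 8) = 12.
Area = 12² = 144.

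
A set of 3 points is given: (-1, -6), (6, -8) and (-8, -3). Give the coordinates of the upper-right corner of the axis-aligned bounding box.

x-range [-8, 6], y-range [-8, -3].
The upper-right corner is (6, -3).

(6, -3)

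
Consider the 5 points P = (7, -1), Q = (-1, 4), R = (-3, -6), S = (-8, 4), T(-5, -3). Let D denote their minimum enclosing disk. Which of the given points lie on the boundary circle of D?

By Welzl's lemma the MEC is supported by two points (diametrically opposite) or three points (on a circumcircle).
The farthest pair is P–S with squared distance 250. The circle on this segment as diameter has centre (-0.5, 1.5) and r² = 250/4 = 62.5.
Check Q: distance² to centre = 6.5 ≤ 62.5, so it lies inside.
All remaining points lie in this disk, and no smaller disk contains both endpoints, so this is the minimum enclosing circle.
The points at distance exactly r from the centre are P, R, S — 3 points.

P, R, S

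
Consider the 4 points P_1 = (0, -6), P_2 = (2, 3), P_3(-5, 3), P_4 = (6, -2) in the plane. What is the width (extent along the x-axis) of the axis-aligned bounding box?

11

max x = 6, min x = -5, so width = 11.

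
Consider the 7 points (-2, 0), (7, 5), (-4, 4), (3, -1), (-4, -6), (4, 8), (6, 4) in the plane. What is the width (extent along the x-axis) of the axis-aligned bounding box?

max x = 7, min x = -4, so width = 11.

11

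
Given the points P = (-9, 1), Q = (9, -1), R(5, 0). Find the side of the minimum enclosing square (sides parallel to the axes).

The bounding box has width 18 and height 2.
An axis-aligned square enclosing the set must have side ≥ max(width, height).
So the minimum side is max(18, 2) = 18.

18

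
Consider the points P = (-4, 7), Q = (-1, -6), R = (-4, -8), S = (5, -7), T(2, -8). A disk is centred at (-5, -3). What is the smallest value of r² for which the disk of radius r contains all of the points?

116

The required radius is the distance from (-5, -3) to the farthest point.
Squared distances: 101, 25, 26, 116, 74.
Maximum is 116, attained at S.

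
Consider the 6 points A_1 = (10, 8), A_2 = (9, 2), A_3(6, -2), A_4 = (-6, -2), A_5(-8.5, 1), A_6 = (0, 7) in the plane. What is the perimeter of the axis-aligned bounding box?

Width = max x − min x = 10 − (-8.5) = 18.5.
Height = max y − min y = 8 − (-2) = 10.
Perimeter = 2(18.5 + 10) = 57.

57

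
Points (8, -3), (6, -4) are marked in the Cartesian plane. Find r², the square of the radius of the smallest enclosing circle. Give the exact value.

The smallest circle enclosing two points has them as diameter endpoints.
Centre = midpoint = (7, -3.5); r² = |(8, -3)−(6, -4)|²/4 = 5/4 = 1.25.

1.25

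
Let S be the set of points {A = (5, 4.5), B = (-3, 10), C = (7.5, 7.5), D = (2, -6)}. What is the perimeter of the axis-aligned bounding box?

53

Width = max x − min x = 7.5 − (-3) = 10.5.
Height = max y − min y = 10 − (-6) = 16.
Perimeter = 2(10.5 + 16) = 53.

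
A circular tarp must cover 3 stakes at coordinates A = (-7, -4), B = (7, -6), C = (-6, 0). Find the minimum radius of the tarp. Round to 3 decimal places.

7.197

Side lengths²: AB² = 200, AC² = 17, BC² = 205.
Since BC² = 205 < 200 + 17 = 217, the triangle is acute, so the smallest enclosing circle is the circumcircle.
Circumcentre = (11/58, -213/58), r² = 87125/1682.
r = √(87125/1682) ≈ 7.197.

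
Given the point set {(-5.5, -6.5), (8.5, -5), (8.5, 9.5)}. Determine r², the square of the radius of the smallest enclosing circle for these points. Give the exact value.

Call the three points A, B, C in the order given.
Side lengths²: AB² = 198.25, AC² = 452, BC² = 210.25.
Since AC² = 452 ≥ 210.25 + 198.25 = 408.5, the angle opposite AC is not acute, so the smallest enclosing circle has AC as diameter.
Centre = midpoint of AC = (1.5, 1.5), r² = 452/4 = 113.

113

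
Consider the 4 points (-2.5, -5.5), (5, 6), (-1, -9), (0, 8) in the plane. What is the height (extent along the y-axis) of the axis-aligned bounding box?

max y = 8, min y = -9, so height = 17.

17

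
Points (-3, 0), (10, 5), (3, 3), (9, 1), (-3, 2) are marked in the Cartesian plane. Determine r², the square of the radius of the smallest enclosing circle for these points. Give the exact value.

48.5

By Welzl's lemma the MEC is supported by two points (diametrically opposite) or three points (on a circumcircle).
The farthest pair is (-3, 0)–(10, 5) with squared distance 194. The circle on this segment as diameter has centre (3.5, 2.5) and r² = 194/4 = 48.5.
Check (3, 3): distance² to centre = 0.5 ≤ 48.5, so it lies inside.
All remaining points lie in this disk, and no smaller disk contains both endpoints, so this is the minimum enclosing circle.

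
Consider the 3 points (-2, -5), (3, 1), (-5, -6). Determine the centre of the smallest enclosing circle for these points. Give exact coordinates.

(-1, -2.5)

Call the three points A, B, C in the order given.
Side lengths²: AB² = 61, AC² = 10, BC² = 113.
Since BC² = 113 ≥ 61 + 10 = 71, the angle opposite BC is not acute, so the smallest enclosing circle has BC as diameter.
Centre = midpoint of BC = (-1, -2.5), r² = 113/4 = 28.25.
Centre = (-1, -2.5).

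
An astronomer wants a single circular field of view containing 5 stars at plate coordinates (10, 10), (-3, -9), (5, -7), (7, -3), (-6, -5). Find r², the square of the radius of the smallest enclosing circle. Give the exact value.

The farthest pair is (10, 10)–(-3, -9) with squared distance 530. The circle on this segment as diameter has centre (3.5, 0.5) and r² = 530/4 = 132.5.
Check (5, -7): distance² to centre = 58.5 ≤ 132.5, so it lies inside.
All remaining points lie in this disk, and no smaller disk contains both endpoints, so this is the minimum enclosing circle.

132.5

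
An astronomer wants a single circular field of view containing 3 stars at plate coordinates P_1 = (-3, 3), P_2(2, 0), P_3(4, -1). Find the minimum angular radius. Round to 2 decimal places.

Side lengths²: P_1P_2² = 34, P_1P_3² = 65, P_2P_3² = 5.
Since P_1P_3² = 65 ≥ 34 + 5 = 39, the angle opposite P_1P_3 is not acute, so the smallest enclosing circle has P_1P_3 as diameter.
Centre = midpoint of P_1P_3 = (0.5, 1), r² = 65/4 = 16.25.
r = √(16.25) ≈ 4.03.

4.03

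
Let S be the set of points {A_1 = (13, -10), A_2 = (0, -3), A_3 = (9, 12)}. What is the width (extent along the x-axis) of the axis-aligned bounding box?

max x = 13, min x = 0, so width = 13.

13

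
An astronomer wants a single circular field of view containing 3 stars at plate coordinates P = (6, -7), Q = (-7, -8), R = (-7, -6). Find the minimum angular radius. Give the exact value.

Side lengths²: PQ² = 170, PR² = 170, QR² = 4.
Since PR² = 170 < 170 + 4 = 174, the triangle is acute, so the smallest enclosing circle is the circumcircle.
Circumcentre = (-7/13, -7), r² = 7225/169.
r = √(7225/169) = 85/13.

85/13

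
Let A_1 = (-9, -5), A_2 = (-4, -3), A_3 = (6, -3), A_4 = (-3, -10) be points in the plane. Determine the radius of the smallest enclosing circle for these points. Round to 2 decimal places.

7.57

By Welzl's lemma the MEC is supported by two points (diametrically opposite) or three points (on a circumcircle).
The farthest pair is A_1–A_3 with squared distance 229. The circle on this segment as diameter has centre (-1.5, -4) and r² = 229/4 = 57.25.
Check A_2: distance² to centre = 7.25 ≤ 57.25, so it lies inside.
All remaining points lie in this disk, and no smaller disk contains both endpoints, so this is the minimum enclosing circle.
r = √(57.25) ≈ 7.57.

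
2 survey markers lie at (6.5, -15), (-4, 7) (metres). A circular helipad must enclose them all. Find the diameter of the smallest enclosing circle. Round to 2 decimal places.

24.38

The smallest circle enclosing two points has them as diameter endpoints.
Centre = midpoint = (1.25, -4); r² = |(6.5, -15)−(-4, 7)|²/4 = 594.25/4 = 148.5625.
Diameter = 2r = 2√(148.5625) ≈ 24.38.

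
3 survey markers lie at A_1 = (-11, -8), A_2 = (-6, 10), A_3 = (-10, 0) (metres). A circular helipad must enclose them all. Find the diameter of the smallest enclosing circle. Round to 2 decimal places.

18.68

Side lengths²: A_1A_2² = 349, A_1A_3² = 65, A_2A_3² = 116.
Since A_1A_2² = 349 ≥ 116 + 65 = 181, the angle opposite A_1A_2 is not acute, so the smallest enclosing circle has A_1A_2 as diameter.
Centre = midpoint of A_1A_2 = (-8.5, 1), r² = 349/4 = 87.25.
Diameter = 2r = 2√(87.25) ≈ 18.68.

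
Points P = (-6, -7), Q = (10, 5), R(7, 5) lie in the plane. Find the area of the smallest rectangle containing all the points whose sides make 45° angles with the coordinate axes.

In coordinates u = x + y, v = x − y the rectangle is axis-aligned; the map (x,y)→(u,v) scales areas by 2.
u-values: -13, 15, 12; range = 15 − (-13) = 28.
v-values: 1, 5, 2; range = 5 − 1 = 4.
Area = (28 × 4) / 2 = 56.

56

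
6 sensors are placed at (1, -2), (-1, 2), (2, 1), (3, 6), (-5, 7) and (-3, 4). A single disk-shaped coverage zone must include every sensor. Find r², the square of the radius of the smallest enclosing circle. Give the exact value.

14365/484

A smallest enclosing disk is always determined by at most three of the input points on its boundary.
The minimum enclosing circle is determined by three boundary points: (1, -2), (3, 6), (-5, 7).
Their circumcentre is (-16/11, 63/22) with r² = 14365/484.
The farthest remaining point (2, 1) is at distance² 7457/484 ≤ 14365/484.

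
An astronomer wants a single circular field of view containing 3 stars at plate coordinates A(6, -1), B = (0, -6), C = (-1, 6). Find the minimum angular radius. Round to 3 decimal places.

6.046

Side lengths²: AB² = 61, AC² = 98, BC² = 145.
Since BC² = 145 < 98 + 61 = 159, the triangle is acute, so the smallest enclosing circle is the circumcircle.
Circumcentre = (1/22, 1/22), r² = 8845/242.
r = √(8845/242) ≈ 6.046.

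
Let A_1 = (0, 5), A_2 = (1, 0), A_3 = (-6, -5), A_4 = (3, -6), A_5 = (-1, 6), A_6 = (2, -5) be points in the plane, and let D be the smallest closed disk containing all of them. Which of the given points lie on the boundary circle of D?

A_3, A_4, A_5

A smallest enclosing disk is always determined by at most three of the input points on its boundary.
The minimum enclosing circle is determined by three boundary points: A_3, A_4, A_5.
Their circumcentre is (-25/26, -17/26) with r² = 14965/338.
The farthest remaining point A_1 is at distance² 11117/338 ≤ 14965/338.
The points at distance exactly r from the centre are A_3, A_4, A_5 — 3 points.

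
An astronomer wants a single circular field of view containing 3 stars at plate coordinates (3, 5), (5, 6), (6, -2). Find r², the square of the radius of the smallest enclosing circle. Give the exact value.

Call the three points A, B, C in the order given.
Side lengths²: AB² = 5, AC² = 58, BC² = 65.
Since BC² = 65 ≥ 58 + 5 = 63, the angle opposite BC is not acute, so the smallest enclosing circle has BC as diameter.
Centre = midpoint of BC = (5.5, 2), r² = 65/4 = 16.25.

16.25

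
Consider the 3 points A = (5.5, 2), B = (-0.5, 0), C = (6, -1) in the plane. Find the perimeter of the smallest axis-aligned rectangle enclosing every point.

Width = max x − min x = 6 − (-0.5) = 6.5.
Height = max y − min y = 2 − (-1) = 3.
Perimeter = 2(6.5 + 3) = 19.

19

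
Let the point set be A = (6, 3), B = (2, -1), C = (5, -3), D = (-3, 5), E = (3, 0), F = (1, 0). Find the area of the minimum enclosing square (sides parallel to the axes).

81

The bounding box has width 9 and height 8.
An axis-aligned square enclosing the set must have side ≥ max(width, height).
So the minimum side is max(9, 8) = 9.
Area = 9² = 81.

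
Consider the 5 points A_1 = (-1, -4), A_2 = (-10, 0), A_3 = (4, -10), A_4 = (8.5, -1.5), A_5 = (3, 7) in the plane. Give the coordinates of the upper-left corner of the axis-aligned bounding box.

(-10, 7)

x-range [-10, 8.5], y-range [-10, 7].
The upper-left corner is (-10, 7).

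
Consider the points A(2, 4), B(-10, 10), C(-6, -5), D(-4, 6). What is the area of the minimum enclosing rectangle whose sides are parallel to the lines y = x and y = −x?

161.5

In coordinates u = x + y, v = x − y the rectangle is axis-aligned; the map (x,y)→(u,v) scales areas by 2.
u-values: 6, 0, -11, 2; range = 6 − (-11) = 17.
v-values: -2, -20, -1, -10; range = -1 − (-20) = 19.
Area = (17 × 19) / 2 = 161.5.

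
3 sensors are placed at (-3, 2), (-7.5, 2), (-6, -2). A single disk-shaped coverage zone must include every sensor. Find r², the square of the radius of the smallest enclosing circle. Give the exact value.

Call the three points A, B, C in the order given.
Side lengths²: AB² = 20.25, AC² = 25, BC² = 18.25.
Since AC² = 25 < 20.25 + 18.25 = 38.5, the triangle is acute, so the smallest enclosing circle is the circumcircle.
Circumcentre = (-5.25, 0.5625), r² = 7.12890625.

7.12890625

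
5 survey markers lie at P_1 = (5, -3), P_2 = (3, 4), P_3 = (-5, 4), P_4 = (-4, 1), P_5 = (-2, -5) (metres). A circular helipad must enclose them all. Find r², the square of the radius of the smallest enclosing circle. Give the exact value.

The farthest pair is P_1–P_3 with squared distance 149. The circle on this segment as diameter has centre (0, 0.5) and r² = 149/4 = 37.25.
Check P_2: distance² to centre = 21.25 ≤ 37.25, so it lies inside.
All remaining points lie in this disk, and no smaller disk contains both endpoints, so this is the minimum enclosing circle.

37.25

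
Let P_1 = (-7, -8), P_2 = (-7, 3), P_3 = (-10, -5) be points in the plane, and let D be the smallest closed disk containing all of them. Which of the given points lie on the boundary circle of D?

P_1, P_2

Side lengths²: P_1P_2² = 121, P_1P_3² = 18, P_2P_3² = 73.
Since P_1P_2² = 121 ≥ 73 + 18 = 91, the angle opposite P_1P_2 is not acute, so the smallest enclosing circle has P_1P_2 as diameter.
Centre = midpoint of P_1P_2 = (-7, -2.5), r² = 121/4 = 30.25.
The points at distance exactly r from the centre are P_1, P_2 — 2 points.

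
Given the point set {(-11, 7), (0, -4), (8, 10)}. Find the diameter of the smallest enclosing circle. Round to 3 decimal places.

Call the three points A, B, C in the order given.
Side lengths²: AB² = 242, AC² = 370, BC² = 260.
Since AC² = 370 < 260 + 242 = 502, the triangle is acute, so the smallest enclosing circle is the circumcircle.
Circumcentre = (-12/11, 65/11), r² = 12025/121.
Diameter = 2r = 2√(12025/121) ≈ 19.938.

19.938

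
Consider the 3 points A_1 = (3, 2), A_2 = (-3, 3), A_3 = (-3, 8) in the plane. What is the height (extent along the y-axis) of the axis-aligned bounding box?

6

max y = 8, min y = 2, so height = 6.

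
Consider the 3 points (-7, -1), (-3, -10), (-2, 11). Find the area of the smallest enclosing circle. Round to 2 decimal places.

347.15

Call the three points A, B, C in the order given.
Side lengths²: AB² = 97, AC² = 169, BC² = 442.
Since BC² = 442 ≥ 169 + 97 = 266, the angle opposite BC is not acute, so the smallest enclosing circle has BC as diameter.
Centre = midpoint of BC = (-2.5, 0.5), r² = 442/4 = 110.5.
Area = π·r² = π·110.5 ≈ 347.15.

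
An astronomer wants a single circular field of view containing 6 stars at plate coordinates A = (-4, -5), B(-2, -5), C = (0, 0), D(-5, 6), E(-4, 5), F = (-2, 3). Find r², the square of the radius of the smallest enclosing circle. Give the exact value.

By Welzl's lemma the MEC is supported by two points (diametrically opposite) or three points (on a circumcircle).
The farthest pair is B–D with squared distance 130. The circle on this segment as diameter has centre (-3.5, 0.5) and r² = 130/4 = 32.5.
Check A: distance² to centre = 30.5 ≤ 32.5, so it lies inside.
All remaining points lie in this disk, and no smaller disk contains both endpoints, so this is the minimum enclosing circle.

32.5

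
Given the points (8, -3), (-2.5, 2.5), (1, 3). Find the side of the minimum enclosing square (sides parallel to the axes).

10.5

The bounding box has width 10.5 and height 6.
An axis-aligned square enclosing the set must have side ≥ max(width, height).
So the minimum side is max(10.5, 6) = 10.5.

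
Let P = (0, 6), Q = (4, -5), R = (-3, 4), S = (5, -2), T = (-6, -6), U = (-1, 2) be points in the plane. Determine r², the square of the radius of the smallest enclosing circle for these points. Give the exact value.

A smallest enclosing disk is always determined by at most three of the input points on its boundary.
The minimum enclosing circle is determined by three boundary points: P, Q, T.
Their circumcentre is (-28/19, -29/38) with r² = 69185/1444.
The farthest remaining point S is at distance² 62725/1444 ≤ 69185/1444.

69185/1444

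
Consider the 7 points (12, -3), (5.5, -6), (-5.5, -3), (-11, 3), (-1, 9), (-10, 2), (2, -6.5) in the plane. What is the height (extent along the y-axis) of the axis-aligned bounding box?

15.5

max y = 9, min y = -6.5, so height = 15.5.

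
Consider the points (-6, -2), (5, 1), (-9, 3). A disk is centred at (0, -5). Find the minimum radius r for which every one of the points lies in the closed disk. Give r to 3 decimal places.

12.042

The required radius is the distance from (0, -5) to the farthest point.
Squared distances: 45, 61, 145.
Maximum is 145, attained at (-9, 3).
r = √145 ≈ 12.042.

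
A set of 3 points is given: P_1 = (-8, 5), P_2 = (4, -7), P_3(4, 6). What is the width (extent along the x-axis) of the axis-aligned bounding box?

max x = 4, min x = -8, so width = 12.

12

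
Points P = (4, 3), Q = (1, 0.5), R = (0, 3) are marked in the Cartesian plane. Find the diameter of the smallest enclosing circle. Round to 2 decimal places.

4.21

Side lengths²: PQ² = 15.25, PR² = 16, QR² = 7.25.
Since PR² = 16 < 15.25 + 7.25 = 22.5, the triangle is acute, so the smallest enclosing circle is the circumcircle.
Circumcentre = (2, 2.35), r² = 4.4225.
Diameter = 2r = 2√(4.4225) ≈ 4.21.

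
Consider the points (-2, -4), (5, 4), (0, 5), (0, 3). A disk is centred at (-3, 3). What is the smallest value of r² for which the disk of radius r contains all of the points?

65

The required radius is the distance from (-3, 3) to the farthest point.
Squared distances: 50, 65, 13, 9.
Maximum is 65, attained at (5, 4).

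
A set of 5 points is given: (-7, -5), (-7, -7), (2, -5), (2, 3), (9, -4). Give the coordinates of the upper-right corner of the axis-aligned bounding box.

(9, 3)

x-range [-7, 9], y-range [-7, 3].
The upper-right corner is (9, 3).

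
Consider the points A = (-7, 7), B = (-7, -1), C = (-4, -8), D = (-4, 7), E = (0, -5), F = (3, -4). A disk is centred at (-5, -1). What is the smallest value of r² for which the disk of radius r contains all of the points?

73

The required radius is the distance from (-5, -1) to the farthest point.
Squared distances: 68, 4, 50, 65, 41, 73.
Maximum is 73, attained at F.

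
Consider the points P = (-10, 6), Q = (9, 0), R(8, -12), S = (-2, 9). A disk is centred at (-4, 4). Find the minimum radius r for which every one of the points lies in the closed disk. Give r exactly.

The required radius is the distance from (-4, 4) to the farthest point.
Squared distances: 40, 185, 400, 29.
Maximum is 400, attained at R.
r = √400 = 20.

20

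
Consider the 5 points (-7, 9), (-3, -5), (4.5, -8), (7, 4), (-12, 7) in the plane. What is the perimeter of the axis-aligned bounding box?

72

Width = max x − min x = 7 − (-12) = 19.
Height = max y − min y = 9 − (-8) = 17.
Perimeter = 2(19 + 17) = 72.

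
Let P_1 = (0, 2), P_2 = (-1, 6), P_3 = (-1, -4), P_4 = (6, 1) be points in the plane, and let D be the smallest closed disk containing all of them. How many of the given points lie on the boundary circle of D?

By Welzl's lemma the MEC is supported by two points (diametrically opposite) or three points (on a circumcircle).
The minimum enclosing circle is determined by three boundary points: P_2, P_3, P_4.
Their circumcentre is (5/7, 1) with r² = 1369/49.
The farthest remaining point P_1 is at distance² 74/49 ≤ 1369/49.
The points at distance exactly r from the centre are P_2, P_3, P_4 — 3 points.

3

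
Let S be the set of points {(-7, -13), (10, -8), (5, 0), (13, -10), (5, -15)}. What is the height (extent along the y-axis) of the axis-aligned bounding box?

max y = 0, min y = -15, so height = 15.

15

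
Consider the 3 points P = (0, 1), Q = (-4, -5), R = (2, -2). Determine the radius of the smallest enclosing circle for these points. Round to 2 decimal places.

3.63

Side lengths²: PQ² = 52, PR² = 13, QR² = 45.
Since PQ² = 52 < 45 + 13 = 58, the triangle is acute, so the smallest enclosing circle is the circumcircle.
Circumcentre = (-1.625, -2.25), r² = 13.203125.
r = √(13.203125) ≈ 3.63.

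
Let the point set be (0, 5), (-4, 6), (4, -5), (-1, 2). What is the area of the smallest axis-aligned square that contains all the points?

The bounding box has width 8 and height 11.
An axis-aligned square enclosing the set must have side ≥ max(width, height).
So the minimum side is max(8, 11) = 11.
Area = 11² = 121.

121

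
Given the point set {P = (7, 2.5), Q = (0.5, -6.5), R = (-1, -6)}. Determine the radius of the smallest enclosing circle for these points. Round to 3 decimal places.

Side lengths²: PQ² = 123.25, PR² = 136.25, QR² = 2.5.
Since PR² = 136.25 ≥ 123.25 + 2.5 = 125.75, the angle opposite PR is not acute, so the smallest enclosing circle has PR as diameter.
Centre = midpoint of PR = (3, -1.75), r² = 136.25/4 = 34.0625.
r = √(34.0625) ≈ 5.836.

5.836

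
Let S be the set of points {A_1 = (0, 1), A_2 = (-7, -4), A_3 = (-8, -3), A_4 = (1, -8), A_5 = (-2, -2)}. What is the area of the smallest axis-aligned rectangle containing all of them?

x ranges over [-8, 1], width 9.
y ranges over [-8, 1], height 9.
Area = 9 × 9 = 81.

81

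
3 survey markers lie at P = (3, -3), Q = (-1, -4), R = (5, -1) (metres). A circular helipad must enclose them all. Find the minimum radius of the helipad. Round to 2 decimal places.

3.35

Side lengths²: PQ² = 17, PR² = 8, QR² = 45.
Since QR² = 45 ≥ 17 + 8 = 25, the angle opposite QR is not acute, so the smallest enclosing circle has QR as diameter.
Centre = midpoint of QR = (2, -2.5), r² = 45/4 = 11.25.
r = √(11.25) ≈ 3.35.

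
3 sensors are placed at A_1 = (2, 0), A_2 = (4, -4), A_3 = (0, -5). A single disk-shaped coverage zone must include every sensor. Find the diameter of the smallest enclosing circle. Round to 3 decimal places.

Side lengths²: A_1A_2² = 20, A_1A_3² = 29, A_2A_3² = 17.
Since A_1A_3² = 29 < 20 + 17 = 37, the triangle is acute, so the smallest enclosing circle is the circumcircle.
Circumcentre = (14/9, -49/18), r² = 2465/324.
Diameter = 2r = 2√(2465/324) ≈ 5.517.

5.517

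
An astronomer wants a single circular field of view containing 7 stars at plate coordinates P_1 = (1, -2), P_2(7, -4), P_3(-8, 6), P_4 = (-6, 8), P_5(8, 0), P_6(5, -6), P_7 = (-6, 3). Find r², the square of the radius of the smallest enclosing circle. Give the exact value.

81.25

By Welzl's lemma the MEC is supported by two points (diametrically opposite) or three points (on a circumcircle).
The farthest pair is P_2–P_3 with squared distance 325. The circle on this segment as diameter has centre (-0.5, 1) and r² = 325/4 = 81.25.
Check P_1: distance² to centre = 11.25 ≤ 81.25, so it lies inside.
All remaining points lie in this disk, and no smaller disk contains both endpoints, so this is the minimum enclosing circle.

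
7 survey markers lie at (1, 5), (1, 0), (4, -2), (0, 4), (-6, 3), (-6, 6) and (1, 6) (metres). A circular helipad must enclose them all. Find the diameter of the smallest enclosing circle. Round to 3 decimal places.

The minimum enclosing circle of a finite set is fixed by two of the points (as a diameter) or three (as a circumcircle).
The farthest pair is (4, -2)–(-6, 6) with squared distance 164. The circle on this segment as diameter has centre (-1, 2) and r² = 164/4 = 41.
Check (1, 5): distance² to centre = 13 ≤ 41, so it lies inside.
All remaining points lie in this disk, and no smaller disk contains both endpoints, so this is the minimum enclosing circle.
Diameter = 2r = 2√41 ≈ 12.806.

12.806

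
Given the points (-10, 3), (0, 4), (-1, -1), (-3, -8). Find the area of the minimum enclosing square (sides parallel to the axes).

The bounding box has width 10 and height 12.
An axis-aligned square enclosing the set must have side ≥ max(width, height).
So the minimum side is max(10, 12) = 12.
Area = 12² = 144.

144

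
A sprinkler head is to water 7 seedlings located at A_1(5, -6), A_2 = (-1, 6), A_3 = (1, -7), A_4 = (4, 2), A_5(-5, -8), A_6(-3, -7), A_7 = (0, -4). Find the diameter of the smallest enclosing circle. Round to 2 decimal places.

By Welzl's lemma the MEC is supported by two points (diametrically opposite) or three points (on a circumcircle).
The minimum enclosing circle is determined by three boundary points: A_1, A_2, A_5.
Their circumcentre is (-12/11, -17/11) with r² = 6890/121.
The farthest remaining point A_4 is at distance² 4657/121 ≤ 6890/121.
Diameter = 2r = 2√(6890/121) ≈ 15.09.

15.09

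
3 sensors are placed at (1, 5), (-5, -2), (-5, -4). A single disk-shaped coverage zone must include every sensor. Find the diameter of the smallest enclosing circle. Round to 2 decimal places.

Call the three points A, B, C in the order given.
Side lengths²: AB² = 85, AC² = 117, BC² = 4.
Since AC² = 117 ≥ 85 + 4 = 89, the angle opposite AC is not acute, so the smallest enclosing circle has AC as diameter.
Centre = midpoint of AC = (-2, 0.5), r² = 117/4 = 29.25.
Diameter = 2r = 2√(29.25) ≈ 10.82.

10.82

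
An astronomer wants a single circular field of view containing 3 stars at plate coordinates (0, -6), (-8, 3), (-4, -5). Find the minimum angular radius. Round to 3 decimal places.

6.021

Call the three points A, B, C in the order given.
Side lengths²: AB² = 145, AC² = 17, BC² = 80.
Since AB² = 145 ≥ 80 + 17 = 97, the angle opposite AB is not acute, so the smallest enclosing circle has AB as diameter.
Centre = midpoint of AB = (-4, -1.5), r² = 145/4 = 36.25.
r = √(36.25) ≈ 6.021.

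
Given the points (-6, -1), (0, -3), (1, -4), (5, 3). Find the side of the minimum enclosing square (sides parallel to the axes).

11

The bounding box has width 11 and height 7.
An axis-aligned square enclosing the set must have side ≥ max(width, height).
So the minimum side is max(11, 7) = 11.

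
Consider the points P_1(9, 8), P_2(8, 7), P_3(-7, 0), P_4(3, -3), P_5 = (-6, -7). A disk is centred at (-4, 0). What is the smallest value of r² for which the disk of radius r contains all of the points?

The required radius is the distance from (-4, 0) to the farthest point.
Squared distances: 233, 193, 9, 58, 53.
Maximum is 233, attained at P_1.

233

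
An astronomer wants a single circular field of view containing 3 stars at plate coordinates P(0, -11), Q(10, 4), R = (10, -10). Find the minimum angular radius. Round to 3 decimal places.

Side lengths²: PQ² = 325, PR² = 101, QR² = 196.
Since PQ² = 325 ≥ 196 + 101 = 297, the angle opposite PQ is not acute, so the smallest enclosing circle has PQ as diameter.
Centre = midpoint of PQ = (5, -3.5), r² = 325/4 = 81.25.
r = √(81.25) ≈ 9.014.

9.014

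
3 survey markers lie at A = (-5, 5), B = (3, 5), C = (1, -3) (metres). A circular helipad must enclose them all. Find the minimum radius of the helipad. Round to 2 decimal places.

5.15

Side lengths²: AB² = 64, AC² = 100, BC² = 68.
Since AC² = 100 < 68 + 64 = 132, the triangle is acute, so the smallest enclosing circle is the circumcircle.
Circumcentre = (-1, 1.75), r² = 26.5625.
r = √(26.5625) ≈ 5.15.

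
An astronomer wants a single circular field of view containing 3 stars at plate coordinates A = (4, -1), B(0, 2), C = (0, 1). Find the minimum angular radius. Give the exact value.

2.5

Side lengths²: AB² = 25, AC² = 20, BC² = 1.
Since AB² = 25 ≥ 20 + 1 = 21, the angle opposite AB is not acute, so the smallest enclosing circle has AB as diameter.
Centre = midpoint of AB = (2, 0.5), r² = 25/4 = 6.25.
r = √(6.25) = 2.5.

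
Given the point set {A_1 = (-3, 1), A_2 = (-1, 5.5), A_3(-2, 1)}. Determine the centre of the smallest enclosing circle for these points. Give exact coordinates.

Side lengths²: A_1A_2² = 24.25, A_1A_3² = 1, A_2A_3² = 21.25.
Since A_1A_2² = 24.25 ≥ 21.25 + 1 = 22.25, the angle opposite A_1A_2 is not acute, so the smallest enclosing circle has A_1A_2 as diameter.
Centre = midpoint of A_1A_2 = (-2, 3.25), r² = 24.25/4 = 6.0625.
Centre = (-2, 3.25).

(-2, 3.25)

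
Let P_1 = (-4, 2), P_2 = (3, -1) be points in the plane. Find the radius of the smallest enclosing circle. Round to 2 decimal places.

The smallest circle enclosing two points has them as diameter endpoints.
Centre = midpoint = (-0.5, 0.5); r² = |P_1P_2|²/4 = 58/4 = 14.5.
r = √(14.5) ≈ 3.81.

3.81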